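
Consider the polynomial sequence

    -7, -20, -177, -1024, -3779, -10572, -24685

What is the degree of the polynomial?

First differences: -13, -157, -847, -2755, -6793, -14113
Second differences: -144, -690, -1908, -4038, -7320
Third differences: -546, -1218, -2130, -3282
Fourth differences: -672, -912, -1152
Fifth differences: -240, -240
The fifth differences are constant, so the polynomial has degree 5.

5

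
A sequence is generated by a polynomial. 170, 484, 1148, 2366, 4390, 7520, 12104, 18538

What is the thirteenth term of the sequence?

Δ: 314, 664, 1218, 2024, 3130, 4584, 6434
Δ²: 350, 554, 806, 1106, 1454, 1850
Δ³: 204, 252, 300, 348, 396
Δ⁴: 48, 48, 48, 48
The fourth differences are constant (48).
396 + 48 = 444;  1850 + 444 = 2294;  6434 + 2294 = 8728;  18538 + 8728 = 27266
444 + 48 = 492;  2294 + 492 = 2786;  8728 + 2786 = 11514;  27266 + 11514 = 38780
492 + 48 = 540;  2786 + 540 = 3326;  11514 + 3326 = 14840;  38780 + 14840 = 53620
540 + 48 = 588;  3326 + 588 = 3914;  14840 + 3914 = 18754;  53620 + 18754 = 72374
588 + 48 = 636;  3914 + 636 = 4550;  18754 + 4550 = 23304;  72374 + 23304 = 95678

95678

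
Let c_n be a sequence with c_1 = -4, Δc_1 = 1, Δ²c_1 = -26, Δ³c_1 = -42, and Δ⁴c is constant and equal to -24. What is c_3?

-28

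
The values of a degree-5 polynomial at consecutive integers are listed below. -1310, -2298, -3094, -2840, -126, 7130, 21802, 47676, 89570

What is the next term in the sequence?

153454

First differences: -988, -796, 254, 2714, 7256, 14672, 25874, 41894
Second differences: 192, 1050, 2460, 4542, 7416, 11202, 16020
Third differences: 858, 1410, 2082, 2874, 3786, 4818
Fourth differences: 552, 672, 792, 912, 1032
Fifth differences: 120, 120, 120, 120
The fifth differences are constant (120).
1032 + 120 = 1152;  4818 + 1152 = 5970;  16020 + 5970 = 21990;  41894 + 21990 = 63884;  89570 + 63884 = 153454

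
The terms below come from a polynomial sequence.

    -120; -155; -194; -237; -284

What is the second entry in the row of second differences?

-4

Δ: -35, -39, -43, -47
Δ²: -4, -4, -4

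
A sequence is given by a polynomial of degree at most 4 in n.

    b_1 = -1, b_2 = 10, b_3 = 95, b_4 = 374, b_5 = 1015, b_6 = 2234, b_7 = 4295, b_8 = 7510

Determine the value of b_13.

55175

11, 85, 279, 641, 1219, 2061, 3215
74, 194, 362, 578, 842, 1154
120, 168, 216, 264, 312
48, 48, 48, 48
Fourth differences constant at 48.
312 + 48 = 360;  1154 + 360 = 1514;  3215 + 1514 = 4729;  7510 + 4729 = 12239
360 + 48 = 408;  1514 + 408 = 1922;  4729 + 1922 = 6651;  12239 + 6651 = 18890
408 + 48 = 456;  1922 + 456 = 2378;  6651 + 2378 = 9029;  18890 + 9029 = 27919
456 + 48 = 504;  2378 + 504 = 2882;  9029 + 2882 = 11911;  27919 + 11911 = 39830
504 + 48 = 552;  2882 + 552 = 3434;  11911 + 3434 = 15345;  39830 + 15345 = 55175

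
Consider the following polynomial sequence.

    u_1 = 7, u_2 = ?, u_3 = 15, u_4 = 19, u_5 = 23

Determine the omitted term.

11

Using the last 3 terms:
4  4
Constant first difference = 4.
Extend backward: 15 − 4 = 11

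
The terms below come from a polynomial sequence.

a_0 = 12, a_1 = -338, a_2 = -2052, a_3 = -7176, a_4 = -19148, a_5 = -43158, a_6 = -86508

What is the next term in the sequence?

-158972

Δ: -350 , -1714 , -5124 , -11972 , -24010 , -43350
Δ²: -1364 , -3410 , -6848 , -12038 , -19340
Δ³: -2046 , -3438 , -5190 , -7302
Δ⁴: -1392 , -1752 , -2112
Δ⁵: -360 , -360
Fifth differences constant at -360.
-2112 − 360 = -2472;  -7302 − 2472 = -9774;  -19340 − 9774 = -29114;  -43350 − 29114 = -72464;  -86508 − 72464 = -158972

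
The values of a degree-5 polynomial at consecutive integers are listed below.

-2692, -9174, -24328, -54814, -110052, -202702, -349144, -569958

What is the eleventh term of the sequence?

First differences: -6482, -15154, -30486, -55238, -92650, -146442, -220814
Second differences: -8672, -15332, -24752, -37412, -53792, -74372
Third differences: -6660, -9420, -12660, -16380, -20580
Fourth differences: -2760, -3240, -3720, -4200
Fifth differences: -480, -480, -480
Fifth differences constant at -480.
-4200 − 480 = -4680;  -20580 − 4680 = -25260;  -74372 − 25260 = -99632;  -220814 − 99632 = -320446;  -569958 − 320446 = -890404
-4680 − 480 = -5160;  -25260 − 5160 = -30420;  -99632 − 30420 = -130052;  -320446 − 130052 = -450498;  -890404 − 450498 = -1340902
-5160 − 480 = -5640;  -30420 − 5640 = -36060;  -130052 − 36060 = -166112;  -450498 − 166112 = -616610;  -1340902 − 616610 = -1957512

-1957512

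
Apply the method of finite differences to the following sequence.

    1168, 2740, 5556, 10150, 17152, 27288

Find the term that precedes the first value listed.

402

First differences: 1572, 2816, 4594, 7002, 10136
Second differences: 1244, 1778, 2408, 3134
Third differences: 534, 630, 726
Fourth differences: 96, 96
The fourth differences are constant at 96.
Work back: 534 − 96 = 438;  1244 − 438 = 806;  1572 − 806 = 766;  1168 − 766 = 402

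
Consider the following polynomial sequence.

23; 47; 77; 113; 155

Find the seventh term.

257

First differences: 24 , 30 , 36 , 42
Second differences: 6 , 6 , 6
The second differences are constant (6).
42 + 6 = 48;  155 + 48 = 203
48 + 6 = 54;  203 + 54 = 257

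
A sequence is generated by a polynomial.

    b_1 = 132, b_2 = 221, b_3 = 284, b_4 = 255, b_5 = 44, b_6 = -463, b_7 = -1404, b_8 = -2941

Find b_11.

-13108

D1: 89 , 63 , -29 , -211 , -507 , -941 , -1537
D2: -26 , -92 , -182 , -296 , -434 , -596
D3: -66 , -90 , -114 , -138 , -162
D4: -24 , -24 , -24 , -24
Constant fourth difference = -24, so extend:
-162 − 24 = -186;  -596 − 186 = -782;  -1537 − 782 = -2319;  -2941 − 2319 = -5260
-186 − 24 = -210;  -782 − 210 = -992;  -2319 − 992 = -3311;  -5260 − 3311 = -8571
-210 − 24 = -234;  -992 − 234 = -1226;  -3311 − 1226 = -4537;  -8571 − 4537 = -13108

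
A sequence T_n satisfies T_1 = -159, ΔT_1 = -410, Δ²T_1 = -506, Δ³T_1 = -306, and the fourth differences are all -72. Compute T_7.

-17409

Build the table forward from the leading diagonal:
Fourth differences: -72, -72, -72, -72, -72, -72, -72
Third differences: -306, -378, -450, -522, -594, -666, -738
Second differences: -506, -812, -1190, -1640, -2162, -2756, -3422
First differences: -410, -916, -1728, -2918, -4558, -6720, -9476
T: -159, -569, -1485, -3213, -6131, -10689, -17409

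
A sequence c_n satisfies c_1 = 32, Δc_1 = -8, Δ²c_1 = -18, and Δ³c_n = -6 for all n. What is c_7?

-406

Build the table forward from the leading diagonal:
D3: -6  -6  -6  -6  -6  -6  -6
D2: -18  -24  -30  -36  -42  -48  -54
D1: -8  -26  -50  -80  -116  -158  -206
c: 32  24  -2  -52  -132  -248  -406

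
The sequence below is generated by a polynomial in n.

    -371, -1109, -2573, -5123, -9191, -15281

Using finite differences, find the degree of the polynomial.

-738, -1464, -2550, -4068, -6090
-726, -1086, -1518, -2022
-360, -432, -504
-72, -72
The fourth differences are constant, so the polynomial has degree 4.

4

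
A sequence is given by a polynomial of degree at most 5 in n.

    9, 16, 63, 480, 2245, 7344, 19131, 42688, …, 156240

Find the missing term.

85185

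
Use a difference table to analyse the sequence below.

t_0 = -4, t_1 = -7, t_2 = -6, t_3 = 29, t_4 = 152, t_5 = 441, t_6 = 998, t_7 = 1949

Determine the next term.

-3 , 1 , 35 , 123 , 289 , 557 , 951
4 , 34 , 88 , 166 , 268 , 394
30 , 54 , 78 , 102 , 126
24 , 24 , 24 , 24
Constant fourth difference = 24, so extend:
126 + 24 = 150;  394 + 150 = 544;  951 + 544 = 1495;  1949 + 1495 = 3444

3444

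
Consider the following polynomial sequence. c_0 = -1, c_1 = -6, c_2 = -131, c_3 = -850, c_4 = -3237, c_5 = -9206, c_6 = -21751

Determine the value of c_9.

-150022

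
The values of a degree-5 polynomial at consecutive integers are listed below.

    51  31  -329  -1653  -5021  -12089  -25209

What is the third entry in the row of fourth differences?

-696

First differences: -20, -360, -1324, -3368, -7068, -13120
Second differences: -340, -964, -2044, -3700, -6052
Third differences: -624, -1080, -1656, -2352
Fourth differences: -456, -576, -696
Fifth differences: -120, -120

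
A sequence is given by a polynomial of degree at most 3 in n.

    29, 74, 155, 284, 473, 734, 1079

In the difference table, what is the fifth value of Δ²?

D1: 45, 81, 129, 189, 261, 345
D2: 36, 48, 60, 72, 84
D3: 12, 12, 12, 12

84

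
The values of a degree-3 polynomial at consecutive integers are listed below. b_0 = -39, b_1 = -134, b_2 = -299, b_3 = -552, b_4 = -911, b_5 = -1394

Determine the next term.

-95 , -165 , -253 , -359 , -483
-70 , -88 , -106 , -124
-18 , -18 , -18
The third differences are constant (-18).
-124 − 18 = -142;  -483 − 142 = -625;  -1394 − 625 = -2019

-2019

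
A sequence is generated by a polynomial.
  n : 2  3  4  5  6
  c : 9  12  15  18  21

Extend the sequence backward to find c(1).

First differences: 3, 3, 3, 3
The first differences are constant at 3.
Work back: 9 − 3 = 6

6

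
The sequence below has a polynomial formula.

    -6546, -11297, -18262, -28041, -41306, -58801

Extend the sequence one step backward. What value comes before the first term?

Δ: -4751, -6965, -9779, -13265, -17495
Δ²: -2214, -2814, -3486, -4230
Δ³: -600, -672, -744
Δ⁴: -72, -72
The fourth differences are constant at -72.
Work back: -600 + 72 = -528;  -2214 + 528 = -1686;  -4751 + 1686 = -3065;  -6546 + 3065 = -3481

-3481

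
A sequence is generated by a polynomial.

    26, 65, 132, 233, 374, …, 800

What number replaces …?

561

Using the first 5 terms:
39  67  101  141
28  34  40
6  6
Constant third difference = 6.
Extend forward: 40 + 6 = 46;  141 + 46 = 187;  374 + 187 = 561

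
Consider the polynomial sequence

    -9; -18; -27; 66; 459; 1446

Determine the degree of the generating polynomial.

4

-9, -9, 93, 393, 987
0, 102, 300, 594
102, 198, 294
96, 96
The fourth differences are constant, so the polynomial has degree 4.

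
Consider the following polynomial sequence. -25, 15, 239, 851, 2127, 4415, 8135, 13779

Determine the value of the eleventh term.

40, 224, 612, 1276, 2288, 3720, 5644
184, 388, 664, 1012, 1432, 1924
204, 276, 348, 420, 492
72, 72, 72, 72
The fourth differences are constant (72).
492 + 72 = 564;  1924 + 564 = 2488;  5644 + 2488 = 8132;  13779 + 8132 = 21911
564 + 72 = 636;  2488 + 636 = 3124;  8132 + 3124 = 11256;  21911 + 11256 = 33167
636 + 72 = 708;  3124 + 708 = 3832;  11256 + 3832 = 15088;  33167 + 15088 = 48255

48255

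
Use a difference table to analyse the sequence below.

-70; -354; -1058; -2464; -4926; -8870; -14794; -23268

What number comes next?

-34934

First differences: -284, -704, -1406, -2462, -3944, -5924, -8474
Second differences: -420, -702, -1056, -1482, -1980, -2550
Third differences: -282, -354, -426, -498, -570
Fourth differences: -72, -72, -72, -72
The fourth differences are constant (-72).
-570 − 72 = -642;  -2550 − 642 = -3192;  -8474 − 3192 = -11666;  -23268 − 11666 = -34934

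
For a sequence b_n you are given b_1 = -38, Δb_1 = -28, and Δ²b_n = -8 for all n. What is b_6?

Build the table forward from the leading diagonal:
Δ²: -8, -8, -8, -8, -8, -8
Δ: -28, -36, -44, -52, -60, -68
b: -38, -66, -102, -146, -198, -258

-258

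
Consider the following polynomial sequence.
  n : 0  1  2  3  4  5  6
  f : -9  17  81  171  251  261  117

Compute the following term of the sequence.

First differences: 26 , 64 , 90 , 80 , 10 , -144
Second differences: 38 , 26 , -10 , -70 , -154
Third differences: -12 , -36 , -60 , -84
Fourth differences: -24 , -24 , -24
Constant fourth difference = -24, so extend:
-84 − 24 = -108;  -154 − 108 = -262;  -144 − 262 = -406;  117 − 406 = -289

-289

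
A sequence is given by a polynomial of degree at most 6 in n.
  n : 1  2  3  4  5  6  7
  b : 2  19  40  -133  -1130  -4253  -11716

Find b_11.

-174608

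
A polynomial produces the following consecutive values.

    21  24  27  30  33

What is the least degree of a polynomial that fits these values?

D1: 3, 3, 3, 3
The first differences are constant, so the polynomial has degree 1.

1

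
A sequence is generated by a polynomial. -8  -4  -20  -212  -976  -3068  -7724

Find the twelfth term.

4, -16, -192, -764, -2092, -4656
-20, -176, -572, -1328, -2564
-156, -396, -756, -1236
-240, -360, -480
-120, -120
Constant fifth difference = -120, so extend:
-480 − 120 = -600;  -1236 − 600 = -1836;  -2564 − 1836 = -4400;  -4656 − 4400 = -9056;  -7724 − 9056 = -16780
-600 − 120 = -720;  -1836 − 720 = -2556;  -4400 − 2556 = -6956;  -9056 − 6956 = -16012;  -16780 − 16012 = -32792
-720 − 120 = -840;  -2556 − 840 = -3396;  -6956 − 3396 = -10352;  -16012 − 10352 = -26364;  -32792 − 26364 = -59156
-840 − 120 = -960;  -3396 − 960 = -4356;  -10352 − 4356 = -14708;  -26364 − 14708 = -41072;  -59156 − 41072 = -100228
-960 − 120 = -1080;  -4356 − 1080 = -5436;  -14708 − 5436 = -20144;  -41072 − 20144 = -61216;  -100228 − 61216 = -161444

-161444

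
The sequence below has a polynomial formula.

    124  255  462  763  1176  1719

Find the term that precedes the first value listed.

51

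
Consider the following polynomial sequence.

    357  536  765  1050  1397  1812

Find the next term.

2301

First differences: 179, 229, 285, 347, 415
Second differences: 50, 56, 62, 68
Third differences: 6, 6, 6
Constant third difference = 6, so extend:
68 + 6 = 74;  415 + 74 = 489;  1812 + 489 = 2301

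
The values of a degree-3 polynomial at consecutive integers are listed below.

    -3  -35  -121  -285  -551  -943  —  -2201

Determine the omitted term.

-1485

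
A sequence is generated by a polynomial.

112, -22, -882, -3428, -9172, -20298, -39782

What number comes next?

-134 , -860 , -2546 , -5744 , -11126 , -19484
-726 , -1686 , -3198 , -5382 , -8358
-960 , -1512 , -2184 , -2976
-552 , -672 , -792
-120 , -120
Constant fifth difference = -120, so extend:
-792 − 120 = -912;  -2976 − 912 = -3888;  -8358 − 3888 = -12246;  -19484 − 12246 = -31730;  -39782 − 31730 = -71512

-71512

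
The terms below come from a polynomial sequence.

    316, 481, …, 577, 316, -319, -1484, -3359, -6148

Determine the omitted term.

596

Using the last 6 terms:
-261  -635  -1165  -1875  -2789
-374  -530  -710  -914
-156  -180  -204
-24  -24
Constant fourth difference = -24.
Extend backward: -156 + 24 = -132;  -374 + 132 = -242;  -261 + 242 = -19;  577 + 19 = 596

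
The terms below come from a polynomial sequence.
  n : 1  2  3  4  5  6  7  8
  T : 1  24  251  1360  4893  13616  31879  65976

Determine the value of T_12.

574784

First differences: 23, 227, 1109, 3533, 8723, 18263, 34097
Second differences: 204, 882, 2424, 5190, 9540, 15834
Third differences: 678, 1542, 2766, 4350, 6294
Fourth differences: 864, 1224, 1584, 1944
Fifth differences: 360, 360, 360
Fifth differences constant at 360.
1944 + 360 = 2304;  6294 + 2304 = 8598;  15834 + 8598 = 24432;  34097 + 24432 = 58529;  65976 + 58529 = 124505
2304 + 360 = 2664;  8598 + 2664 = 11262;  24432 + 11262 = 35694;  58529 + 35694 = 94223;  124505 + 94223 = 218728
2664 + 360 = 3024;  11262 + 3024 = 14286;  35694 + 14286 = 49980;  94223 + 49980 = 144203;  218728 + 144203 = 362931
3024 + 360 = 3384;  14286 + 3384 = 17670;  49980 + 17670 = 67650;  144203 + 67650 = 211853;  362931 + 211853 = 574784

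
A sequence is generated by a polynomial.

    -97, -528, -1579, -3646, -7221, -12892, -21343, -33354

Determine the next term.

-431  -1051  -2067  -3575  -5671  -8451  -12011
-620  -1016  -1508  -2096  -2780  -3560
-396  -492  -588  -684  -780
-96  -96  -96  -96
Constant fourth difference = -96, so extend:
-780 − 96 = -876;  -3560 − 876 = -4436;  -12011 − 4436 = -16447;  -33354 − 16447 = -49801

-49801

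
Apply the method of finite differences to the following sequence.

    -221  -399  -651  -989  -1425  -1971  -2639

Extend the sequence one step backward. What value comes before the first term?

D1: -178, -252, -338, -436, -546, -668
D2: -74, -86, -98, -110, -122
D3: -12, -12, -12, -12
The third differences are constant at -12.
Work back: -74 + 12 = -62;  -178 + 62 = -116;  -221 + 116 = -105

-105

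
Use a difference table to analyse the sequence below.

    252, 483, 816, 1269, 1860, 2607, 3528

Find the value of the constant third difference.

18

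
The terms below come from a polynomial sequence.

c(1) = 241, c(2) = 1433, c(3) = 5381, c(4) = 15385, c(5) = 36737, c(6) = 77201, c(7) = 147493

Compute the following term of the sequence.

First differences: 1192, 3948, 10004, 21352, 40464, 70292
Second differences: 2756, 6056, 11348, 19112, 29828
Third differences: 3300, 5292, 7764, 10716
Fourth differences: 1992, 2472, 2952
Fifth differences: 480, 480
Constant fifth difference = 480, so extend:
2952 + 480 = 3432;  10716 + 3432 = 14148;  29828 + 14148 = 43976;  70292 + 43976 = 114268;  147493 + 114268 = 261761

261761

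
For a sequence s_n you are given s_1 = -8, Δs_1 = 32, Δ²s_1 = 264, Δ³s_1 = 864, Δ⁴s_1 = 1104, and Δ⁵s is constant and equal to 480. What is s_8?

Build the table forward from the leading diagonal:
D5: 480, 480, 480, 480, 480, 480, 480, 480
D4: 1104, 1584, 2064, 2544, 3024, 3504, 3984, 4464
D3: 864, 1968, 3552, 5616, 8160, 11184, 14688, 18672
D2: 264, 1128, 3096, 6648, 12264, 20424, 31608, 46296
D1: 32, 296, 1424, 4520, 11168, 23432, 43856, 75464
s: -8, 24, 320, 1744, 6264, 17432, 40864, 84720

84720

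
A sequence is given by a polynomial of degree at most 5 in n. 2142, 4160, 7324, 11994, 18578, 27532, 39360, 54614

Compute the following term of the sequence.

73894

D1: 2018 , 3164 , 4670 , 6584 , 8954 , 11828 , 15254
D2: 1146 , 1506 , 1914 , 2370 , 2874 , 3426
D3: 360 , 408 , 456 , 504 , 552
D4: 48 , 48 , 48 , 48
Fourth differences constant at 48.
552 + 48 = 600;  3426 + 600 = 4026;  15254 + 4026 = 19280;  54614 + 19280 = 73894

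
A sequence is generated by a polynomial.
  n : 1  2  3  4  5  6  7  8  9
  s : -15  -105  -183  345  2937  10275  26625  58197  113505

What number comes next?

203727

-90, -78, 528, 2592, 7338, 16350, 31572, 55308
12, 606, 2064, 4746, 9012, 15222, 23736
594, 1458, 2682, 4266, 6210, 8514
864, 1224, 1584, 1944, 2304
360, 360, 360, 360
Constant fifth difference = 360, so extend:
2304 + 360 = 2664;  8514 + 2664 = 11178;  23736 + 11178 = 34914;  55308 + 34914 = 90222;  113505 + 90222 = 203727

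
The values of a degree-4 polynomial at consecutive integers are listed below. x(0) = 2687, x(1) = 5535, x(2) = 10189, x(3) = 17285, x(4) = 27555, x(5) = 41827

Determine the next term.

61025

D1: 2848  4654  7096  10270  14272
D2: 1806  2442  3174  4002
D3: 636  732  828
D4: 96  96
Constant fourth difference = 96, so extend:
828 + 96 = 924;  4002 + 924 = 4926;  14272 + 4926 = 19198;  41827 + 19198 = 61025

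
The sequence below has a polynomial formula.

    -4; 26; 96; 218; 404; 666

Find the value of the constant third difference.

First differences: 30, 70, 122, 186, 262
Second differences: 40, 52, 64, 76
Third differences: 12, 12, 12

12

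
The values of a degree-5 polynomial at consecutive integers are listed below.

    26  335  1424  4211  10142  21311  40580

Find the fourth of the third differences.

Δ: 309, 1089, 2787, 5931, 11169, 19269
Δ²: 780, 1698, 3144, 5238, 8100
Δ³: 918, 1446, 2094, 2862
Δ⁴: 528, 648, 768
Δ⁵: 120, 120

2862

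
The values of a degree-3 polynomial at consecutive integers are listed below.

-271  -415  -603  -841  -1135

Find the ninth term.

-2991

Δ: -144, -188, -238, -294
Δ²: -44, -50, -56
Δ³: -6, -6
Third differences constant at -6.
-56 − 6 = -62;  -294 − 62 = -356;  -1135 − 356 = -1491
-62 − 6 = -68;  -356 − 68 = -424;  -1491 − 424 = -1915
-68 − 6 = -74;  -424 − 74 = -498;  -1915 − 498 = -2413
-74 − 6 = -80;  -498 − 80 = -578;  -2413 − 578 = -2991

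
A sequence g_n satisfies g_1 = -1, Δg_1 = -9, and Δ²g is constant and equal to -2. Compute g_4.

-34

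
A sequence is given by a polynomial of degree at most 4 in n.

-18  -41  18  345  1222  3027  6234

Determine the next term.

11413

D1: -23, 59, 327, 877, 1805, 3207
D2: 82, 268, 550, 928, 1402
D3: 186, 282, 378, 474
D4: 96, 96, 96
Constant fourth difference = 96, so extend:
474 + 96 = 570;  1402 + 570 = 1972;  3207 + 1972 = 5179;  6234 + 5179 = 11413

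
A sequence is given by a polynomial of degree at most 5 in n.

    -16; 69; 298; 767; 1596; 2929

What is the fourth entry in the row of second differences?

D1: 85, 229, 469, 829, 1333
D2: 144, 240, 360, 504
D3: 96, 120, 144
D4: 24, 24

504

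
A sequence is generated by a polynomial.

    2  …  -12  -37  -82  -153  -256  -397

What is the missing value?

-1

Using the last 6 terms:
-25  -45  -71  -103  -141
-20  -26  -32  -38
-6  -6  -6
Constant third difference = -6.
Extend backward: -20 + 6 = -14;  -25 + 14 = -11;  -12 + 11 = -1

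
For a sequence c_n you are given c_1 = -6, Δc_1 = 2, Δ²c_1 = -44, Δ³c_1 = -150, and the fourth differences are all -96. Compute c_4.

Build the table forward from the leading diagonal:
Δ⁴: -96  -96  -96  -96
Δ³: -150  -246  -342  -438
Δ²: -44  -194  -440  -782
Δ: 2  -42  -236  -676
c: -6  -4  -46  -282

-282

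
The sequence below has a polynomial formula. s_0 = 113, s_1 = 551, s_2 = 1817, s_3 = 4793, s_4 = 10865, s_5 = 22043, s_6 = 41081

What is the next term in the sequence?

438  1266  2976  6072  11178  19038
828  1710  3096  5106  7860
882  1386  2010  2754
504  624  744
120  120
Constant fifth difference = 120, so extend:
744 + 120 = 864;  2754 + 864 = 3618;  7860 + 3618 = 11478;  19038 + 11478 = 30516;  41081 + 30516 = 71597

71597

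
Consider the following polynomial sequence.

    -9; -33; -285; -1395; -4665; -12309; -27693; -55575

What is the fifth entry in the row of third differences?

Δ: -24, -252, -1110, -3270, -7644, -15384, -27882
Δ²: -228, -858, -2160, -4374, -7740, -12498
Δ³: -630, -1302, -2214, -3366, -4758
Δ⁴: -672, -912, -1152, -1392
Δ⁵: -240, -240, -240

-4758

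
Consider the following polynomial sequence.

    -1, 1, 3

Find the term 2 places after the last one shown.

7

First differences: 2  2
Constant first difference = 2, so extend:
3 + 2 = 5
5 + 2 = 7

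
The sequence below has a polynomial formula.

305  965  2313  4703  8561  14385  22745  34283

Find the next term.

49713

Δ: 660, 1348, 2390, 3858, 5824, 8360, 11538
Δ²: 688, 1042, 1468, 1966, 2536, 3178
Δ³: 354, 426, 498, 570, 642
Δ⁴: 72, 72, 72, 72
Constant fourth difference = 72, so extend:
642 + 72 = 714;  3178 + 714 = 3892;  11538 + 3892 = 15430;  34283 + 15430 = 49713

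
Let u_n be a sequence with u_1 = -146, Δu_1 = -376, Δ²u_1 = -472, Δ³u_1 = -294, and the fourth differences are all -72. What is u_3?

Build the table forward from the leading diagonal:
Δ⁴: -72, -72, -72
Δ³: -294, -366, -438
Δ²: -472, -766, -1132
Δ: -376, -848, -1614
u: -146, -522, -1370

-1370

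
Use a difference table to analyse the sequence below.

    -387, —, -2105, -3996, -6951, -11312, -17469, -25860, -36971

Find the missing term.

-984

Using the last 7 terms:
Δ: -1891  -2955  -4361  -6157  -8391  -11111
Δ²: -1064  -1406  -1796  -2234  -2720
Δ³: -342  -390  -438  -486
Δ⁴: -48  -48  -48
Constant fourth difference = -48.
Extend backward: -342 + 48 = -294;  -1064 + 294 = -770;  -1891 + 770 = -1121;  -2105 + 1121 = -984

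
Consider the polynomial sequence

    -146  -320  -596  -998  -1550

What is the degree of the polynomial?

3

Δ: -174, -276, -402, -552
Δ²: -102, -126, -150
Δ³: -24, -24
The third differences are constant, so the polynomial has degree 3.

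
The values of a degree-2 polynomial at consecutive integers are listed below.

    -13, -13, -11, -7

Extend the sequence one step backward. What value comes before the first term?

-11

Δ: 0  2  4
Δ²: 2  2
The second differences are constant at 2.
Work back: 0 − 2 = -2;  -13 + 2 = -11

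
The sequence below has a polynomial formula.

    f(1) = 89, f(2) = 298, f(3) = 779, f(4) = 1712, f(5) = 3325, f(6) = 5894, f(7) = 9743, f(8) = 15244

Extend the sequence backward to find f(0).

D1: 209  481  933  1613  2569  3849  5501
D2: 272  452  680  956  1280  1652
D3: 180  228  276  324  372
D4: 48  48  48  48
The fourth differences are constant at 48.
Work back: 180 − 48 = 132;  272 − 132 = 140;  209 − 140 = 69;  89 − 69 = 20

20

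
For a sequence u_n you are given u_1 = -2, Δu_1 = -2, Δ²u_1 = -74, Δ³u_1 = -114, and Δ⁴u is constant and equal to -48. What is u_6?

Build the table forward from the leading diagonal:
D4: -48  -48  -48  -48  -48  -48
D3: -114  -162  -210  -258  -306  -354
D2: -74  -188  -350  -560  -818  -1124
D1: -2  -76  -264  -614  -1174  -1992
u: -2  -4  -80  -344  -958  -2132

-2132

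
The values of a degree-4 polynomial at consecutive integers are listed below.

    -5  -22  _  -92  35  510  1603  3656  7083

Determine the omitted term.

Using the last 6 terms:
Δ: 127  475  1093  2053  3427
Δ²: 348  618  960  1374
Δ³: 270  342  414
Δ⁴: 72  72
Constant fourth difference = 72.
Extend backward: 270 − 72 = 198;  348 − 198 = 150;  127 − 150 = -23;  -92 + 23 = -69

-69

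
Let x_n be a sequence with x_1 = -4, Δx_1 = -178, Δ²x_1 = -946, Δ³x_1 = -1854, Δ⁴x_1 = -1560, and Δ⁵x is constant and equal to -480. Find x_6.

Build the table forward from the leading diagonal:
D5: -480, -480, -480, -480, -480, -480
D4: -1560, -2040, -2520, -3000, -3480, -3960
D3: -1854, -3414, -5454, -7974, -10974, -14454
D2: -946, -2800, -6214, -11668, -19642, -30616
D1: -178, -1124, -3924, -10138, -21806, -41448
x: -4, -182, -1306, -5230, -15368, -37174

-37174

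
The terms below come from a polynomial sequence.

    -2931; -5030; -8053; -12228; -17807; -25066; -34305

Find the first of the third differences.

D1: -2099, -3023, -4175, -5579, -7259, -9239
D2: -924, -1152, -1404, -1680, -1980
D3: -228, -252, -276, -300
D4: -24, -24, -24

-228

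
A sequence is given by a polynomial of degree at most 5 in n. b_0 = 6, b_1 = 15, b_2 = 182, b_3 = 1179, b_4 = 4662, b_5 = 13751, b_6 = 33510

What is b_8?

137894

First differences: 9, 167, 997, 3483, 9089, 19759
Second differences: 158, 830, 2486, 5606, 10670
Third differences: 672, 1656, 3120, 5064
Fourth differences: 984, 1464, 1944
Fifth differences: 480, 480
The fifth differences are constant (480).
1944 + 480 = 2424;  5064 + 2424 = 7488;  10670 + 7488 = 18158;  19759 + 18158 = 37917;  33510 + 37917 = 71427
2424 + 480 = 2904;  7488 + 2904 = 10392;  18158 + 10392 = 28550;  37917 + 28550 = 66467;  71427 + 66467 = 137894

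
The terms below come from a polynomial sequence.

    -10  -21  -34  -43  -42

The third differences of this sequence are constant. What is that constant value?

Δ: -11, -13, -9, 1
Δ²: -2, 4, 10
Δ³: 6, 6

6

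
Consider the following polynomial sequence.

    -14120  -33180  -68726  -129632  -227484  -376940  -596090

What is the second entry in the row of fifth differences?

D1: -19060, -35546, -60906, -97852, -149456, -219150
D2: -16486, -25360, -36946, -51604, -69694
D3: -8874, -11586, -14658, -18090
D4: -2712, -3072, -3432
D5: -360, -360

-360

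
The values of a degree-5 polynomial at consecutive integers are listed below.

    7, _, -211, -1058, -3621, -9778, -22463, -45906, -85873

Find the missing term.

Using the last 7 terms:
First differences: -847  -2563  -6157  -12685  -23443  -39967
Second differences: -1716  -3594  -6528  -10758  -16524
Third differences: -1878  -2934  -4230  -5766
Fourth differences: -1056  -1296  -1536
Fifth differences: -240  -240
Constant fifth difference = -240.
Extend backward: -1056 + 240 = -816;  -1878 + 816 = -1062;  -1716 + 1062 = -654;  -847 + 654 = -193;  -211 + 193 = -18

-18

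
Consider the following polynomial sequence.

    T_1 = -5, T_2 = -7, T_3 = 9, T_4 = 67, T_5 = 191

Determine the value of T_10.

2641

Δ: -2  16  58  124
Δ²: 18  42  66
Δ³: 24  24
The third differences are constant (24).
66 + 24 = 90;  124 + 90 = 214;  191 + 214 = 405
90 + 24 = 114;  214 + 114 = 328;  405 + 328 = 733
114 + 24 = 138;  328 + 138 = 466;  733 + 466 = 1199
138 + 24 = 162;  466 + 162 = 628;  1199 + 628 = 1827
162 + 24 = 186;  628 + 186 = 814;  1827 + 814 = 2641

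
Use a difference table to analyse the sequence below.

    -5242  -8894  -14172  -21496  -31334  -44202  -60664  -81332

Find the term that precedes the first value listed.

-2844

D1: -3652, -5278, -7324, -9838, -12868, -16462, -20668
D2: -1626, -2046, -2514, -3030, -3594, -4206
D3: -420, -468, -516, -564, -612
D4: -48, -48, -48, -48
The fourth differences are constant at -48.
Work back: -420 + 48 = -372;  -1626 + 372 = -1254;  -3652 + 1254 = -2398;  -5242 + 2398 = -2844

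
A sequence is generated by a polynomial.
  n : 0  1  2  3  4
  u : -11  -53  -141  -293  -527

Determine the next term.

-861

First differences: -42 , -88 , -152 , -234
Second differences: -46 , -64 , -82
Third differences: -18 , -18
Constant third difference = -18, so extend:
-82 − 18 = -100;  -234 − 100 = -334;  -527 − 334 = -861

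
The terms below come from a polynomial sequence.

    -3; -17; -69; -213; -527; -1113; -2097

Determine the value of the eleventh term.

-14, -52, -144, -314, -586, -984
-38, -92, -170, -272, -398
-54, -78, -102, -126
-24, -24, -24
The fourth differences are constant (-24).
-126 − 24 = -150;  -398 − 150 = -548;  -984 − 548 = -1532;  -2097 − 1532 = -3629
-150 − 24 = -174;  -548 − 174 = -722;  -1532 − 722 = -2254;  -3629 − 2254 = -5883
-174 − 24 = -198;  -722 − 198 = -920;  -2254 − 920 = -3174;  -5883 − 3174 = -9057
-198 − 24 = -222;  -920 − 222 = -1142;  -3174 − 1142 = -4316;  -9057 − 4316 = -13373

-13373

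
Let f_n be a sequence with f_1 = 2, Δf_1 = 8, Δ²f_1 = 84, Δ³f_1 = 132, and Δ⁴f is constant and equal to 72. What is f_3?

102

Build the table forward from the leading diagonal:
Fourth differences: 72, 72, 72
Third differences: 132, 204, 276
Second differences: 84, 216, 420
First differences: 8, 92, 308
f: 2, 10, 102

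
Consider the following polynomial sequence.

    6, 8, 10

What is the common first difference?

2

First differences: 2, 2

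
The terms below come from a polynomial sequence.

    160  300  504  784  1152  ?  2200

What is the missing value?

1620

Using the first 5 terms:
140, 204, 280, 368
64, 76, 88
12, 12
Constant third difference = 12.
Extend forward: 88 + 12 = 100;  368 + 100 = 468;  1152 + 468 = 1620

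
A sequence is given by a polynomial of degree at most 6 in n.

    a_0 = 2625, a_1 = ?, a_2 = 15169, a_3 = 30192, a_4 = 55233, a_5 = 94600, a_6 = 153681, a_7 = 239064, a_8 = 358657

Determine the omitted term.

6816

Using the last 7 terms:
15023  25041  39367  59081  85383  119593
10018  14326  19714  26302  34210
4308  5388  6588  7908
1080  1200  1320
120  120
Constant fifth difference = 120.
Extend backward: 1080 − 120 = 960;  4308 − 960 = 3348;  10018 − 3348 = 6670;  15023 − 6670 = 8353;  15169 − 8353 = 6816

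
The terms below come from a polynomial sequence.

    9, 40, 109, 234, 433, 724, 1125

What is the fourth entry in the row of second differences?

Δ: 31, 69, 125, 199, 291, 401
Δ²: 38, 56, 74, 92, 110
Δ³: 18, 18, 18, 18

92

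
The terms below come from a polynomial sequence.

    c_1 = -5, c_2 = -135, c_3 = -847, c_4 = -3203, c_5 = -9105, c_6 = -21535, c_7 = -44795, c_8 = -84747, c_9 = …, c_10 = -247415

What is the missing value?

Using the first 8 terms:
D1: -130  -712  -2356  -5902  -12430  -23260  -39952
D2: -582  -1644  -3546  -6528  -10830  -16692
D3: -1062  -1902  -2982  -4302  -5862
D4: -840  -1080  -1320  -1560
D5: -240  -240  -240
Constant fifth difference = -240.
Extend forward: -1560 − 240 = -1800;  -5862 − 1800 = -7662;  -16692 − 7662 = -24354;  -39952 − 24354 = -64306;  -84747 − 64306 = -149053

-149053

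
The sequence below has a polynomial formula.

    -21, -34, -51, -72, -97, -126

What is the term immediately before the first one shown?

-12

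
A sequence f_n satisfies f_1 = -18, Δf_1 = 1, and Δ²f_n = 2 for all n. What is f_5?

Build the table forward from the leading diagonal:
D2: 2  2  2  2  2
D1: 1  3  5  7  9
f: -18  -17  -14  -9  -2

-2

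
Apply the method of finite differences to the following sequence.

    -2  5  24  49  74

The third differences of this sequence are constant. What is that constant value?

-6

Δ: 7, 19, 25, 25
Δ²: 12, 6, 0
Δ³: -6, -6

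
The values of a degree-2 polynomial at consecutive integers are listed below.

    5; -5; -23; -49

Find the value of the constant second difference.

-8

First differences: -10, -18, -26
Second differences: -8, -8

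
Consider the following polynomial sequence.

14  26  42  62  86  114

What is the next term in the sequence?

First differences: 12 , 16 , 20 , 24 , 28
Second differences: 4 , 4 , 4 , 4
The second differences are constant (4).
28 + 4 = 32;  114 + 32 = 146

146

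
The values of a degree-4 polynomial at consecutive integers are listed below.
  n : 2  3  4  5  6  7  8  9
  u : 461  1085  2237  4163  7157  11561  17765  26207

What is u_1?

624  1152  1926  2994  4404  6204  8442
528  774  1068  1410  1800  2238
246  294  342  390  438
48  48  48  48
The fourth differences are constant at 48.
Work back: 246 − 48 = 198;  528 − 198 = 330;  624 − 330 = 294;  461 − 294 = 167

167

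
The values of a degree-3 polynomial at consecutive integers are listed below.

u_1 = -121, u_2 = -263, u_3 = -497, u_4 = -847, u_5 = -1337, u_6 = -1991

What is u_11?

D1: -142, -234, -350, -490, -654
D2: -92, -116, -140, -164
D3: -24, -24, -24
The third differences are constant (-24).
-164 − 24 = -188;  -654 − 188 = -842;  -1991 − 842 = -2833
-188 − 24 = -212;  -842 − 212 = -1054;  -2833 − 1054 = -3887
-212 − 24 = -236;  -1054 − 236 = -1290;  -3887 − 1290 = -5177
-236 − 24 = -260;  -1290 − 260 = -1550;  -5177 − 1550 = -6727
-260 − 24 = -284;  -1550 − 284 = -1834;  -6727 − 1834 = -8561

-8561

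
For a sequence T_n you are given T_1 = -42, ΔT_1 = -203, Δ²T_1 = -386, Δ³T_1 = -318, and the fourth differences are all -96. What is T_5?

-4538

Build the table forward from the leading diagonal:
D4: -96, -96, -96, -96, -96
D3: -318, -414, -510, -606, -702
D2: -386, -704, -1118, -1628, -2234
D1: -203, -589, -1293, -2411, -4039
T: -42, -245, -834, -2127, -4538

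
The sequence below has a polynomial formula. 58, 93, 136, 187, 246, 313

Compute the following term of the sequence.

388

Δ: 35, 43, 51, 59, 67
Δ²: 8, 8, 8, 8
Second differences constant at 8.
67 + 8 = 75;  313 + 75 = 388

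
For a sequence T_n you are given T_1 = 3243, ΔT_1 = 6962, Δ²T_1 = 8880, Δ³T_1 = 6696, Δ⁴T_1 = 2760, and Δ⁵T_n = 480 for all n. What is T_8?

Build the table forward from the leading diagonal:
D5: 480, 480, 480, 480, 480, 480, 480, 480
D4: 2760, 3240, 3720, 4200, 4680, 5160, 5640, 6120
D3: 6696, 9456, 12696, 16416, 20616, 25296, 30456, 36096
D2: 8880, 15576, 25032, 37728, 54144, 74760, 100056, 130512
D1: 6962, 15842, 31418, 56450, 94178, 148322, 223082, 323138
T: 3243, 10205, 26047, 57465, 113915, 208093, 356415, 579497

579497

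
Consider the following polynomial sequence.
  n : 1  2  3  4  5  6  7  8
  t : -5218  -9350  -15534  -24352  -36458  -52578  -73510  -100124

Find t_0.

First differences: -4132  -6184  -8818  -12106  -16120  -20932  -26614
Second differences: -2052  -2634  -3288  -4014  -4812  -5682
Third differences: -582  -654  -726  -798  -870
Fourth differences: -72  -72  -72  -72
The fourth differences are constant at -72.
Work back: -582 + 72 = -510;  -2052 + 510 = -1542;  -4132 + 1542 = -2590;  -5218 + 2590 = -2628

-2628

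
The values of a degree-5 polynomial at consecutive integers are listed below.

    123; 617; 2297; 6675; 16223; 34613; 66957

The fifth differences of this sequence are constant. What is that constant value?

240

Δ: 494, 1680, 4378, 9548, 18390, 32344
Δ²: 1186, 2698, 5170, 8842, 13954
Δ³: 1512, 2472, 3672, 5112
Δ⁴: 960, 1200, 1440
Δ⁵: 240, 240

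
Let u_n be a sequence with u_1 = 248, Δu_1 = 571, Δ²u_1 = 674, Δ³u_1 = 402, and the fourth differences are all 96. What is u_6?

14343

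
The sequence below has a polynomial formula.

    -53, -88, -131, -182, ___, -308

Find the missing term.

Using the first 4 terms:
Δ: -35, -43, -51
Δ²: -8, -8
Constant second difference = -8.
Extend forward: -51 − 8 = -59;  -182 − 59 = -241

-241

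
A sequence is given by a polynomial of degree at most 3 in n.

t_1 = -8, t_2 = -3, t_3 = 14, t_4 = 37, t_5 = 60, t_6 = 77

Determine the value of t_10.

-35

Δ: 5 , 17 , 23 , 23 , 17
Δ²: 12 , 6 , 0 , -6
Δ³: -6 , -6 , -6
Constant third difference = -6, so extend:
-6 − 6 = -12;  17 − 12 = 5;  77 + 5 = 82
-12 − 6 = -18;  5 − 18 = -13;  82 − 13 = 69
-18 − 6 = -24;  -13 − 24 = -37;  69 − 37 = 32
-24 − 6 = -30;  -37 − 30 = -67;  32 − 67 = -35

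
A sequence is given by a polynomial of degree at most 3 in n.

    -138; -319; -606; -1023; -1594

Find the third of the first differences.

-417

D1: -181, -287, -417, -571
D2: -106, -130, -154
D3: -24, -24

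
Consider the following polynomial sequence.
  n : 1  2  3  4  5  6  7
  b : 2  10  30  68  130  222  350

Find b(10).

8, 20, 38, 62, 92, 128
12, 18, 24, 30, 36
6, 6, 6, 6
The third differences are constant (6).
36 + 6 = 42;  128 + 42 = 170;  350 + 170 = 520
42 + 6 = 48;  170 + 48 = 218;  520 + 218 = 738
48 + 6 = 54;  218 + 54 = 272;  738 + 272 = 1010

1010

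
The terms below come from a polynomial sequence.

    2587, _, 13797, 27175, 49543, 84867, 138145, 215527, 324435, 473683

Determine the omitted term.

6355

Using the last 8 terms:
13378, 22368, 35324, 53278, 77382, 108908, 149248
8990, 12956, 17954, 24104, 31526, 40340
3966, 4998, 6150, 7422, 8814
1032, 1152, 1272, 1392
120, 120, 120
Constant fifth difference = 120.
Extend backward: 1032 − 120 = 912;  3966 − 912 = 3054;  8990 − 3054 = 5936;  13378 − 5936 = 7442;  13797 − 7442 = 6355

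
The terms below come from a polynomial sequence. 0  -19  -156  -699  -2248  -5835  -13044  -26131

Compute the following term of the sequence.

-19  -137  -543  -1549  -3587  -7209  -13087
-118  -406  -1006  -2038  -3622  -5878
-288  -600  -1032  -1584  -2256
-312  -432  -552  -672
-120  -120  -120
The fifth differences are constant (-120).
-672 − 120 = -792;  -2256 − 792 = -3048;  -5878 − 3048 = -8926;  -13087 − 8926 = -22013;  -26131 − 22013 = -48144

-48144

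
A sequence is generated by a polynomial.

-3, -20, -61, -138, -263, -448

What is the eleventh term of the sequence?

-17, -41, -77, -125, -185
-24, -36, -48, -60
-12, -12, -12
The third differences are constant (-12).
-60 − 12 = -72;  -185 − 72 = -257;  -448 − 257 = -705
-72 − 12 = -84;  -257 − 84 = -341;  -705 − 341 = -1046
-84 − 12 = -96;  -341 − 96 = -437;  -1046 − 437 = -1483
-96 − 12 = -108;  -437 − 108 = -545;  -1483 − 545 = -2028
-108 − 12 = -120;  -545 − 120 = -665;  -2028 − 665 = -2693

-2693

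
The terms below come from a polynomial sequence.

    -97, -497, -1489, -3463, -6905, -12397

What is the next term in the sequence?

-20617

First differences: -400, -992, -1974, -3442, -5492
Second differences: -592, -982, -1468, -2050
Third differences: -390, -486, -582
Fourth differences: -96, -96
The fourth differences are constant (-96).
-582 − 96 = -678;  -2050 − 678 = -2728;  -5492 − 2728 = -8220;  -12397 − 8220 = -20617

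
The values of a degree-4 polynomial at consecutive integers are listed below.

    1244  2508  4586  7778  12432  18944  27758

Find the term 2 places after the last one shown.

54308

First differences: 1264, 2078, 3192, 4654, 6512, 8814
Second differences: 814, 1114, 1462, 1858, 2302
Third differences: 300, 348, 396, 444
Fourth differences: 48, 48, 48
The fourth differences are constant (48).
444 + 48 = 492;  2302 + 492 = 2794;  8814 + 2794 = 11608;  27758 + 11608 = 39366
492 + 48 = 540;  2794 + 540 = 3334;  11608 + 3334 = 14942;  39366 + 14942 = 54308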